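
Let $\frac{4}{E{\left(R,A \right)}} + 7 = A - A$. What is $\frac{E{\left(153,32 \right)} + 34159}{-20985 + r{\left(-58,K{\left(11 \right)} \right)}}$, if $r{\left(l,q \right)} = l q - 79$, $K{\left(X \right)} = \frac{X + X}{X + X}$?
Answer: $- \frac{239109}{147854} \approx -1.6172$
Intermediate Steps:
$E{\left(R,A \right)} = - \frac{4}{7}$ ($E{\left(R,A \right)} = \frac{4}{-7 + \left(A - A\right)} = \frac{4}{-7 + 0} = \frac{4}{-7} = 4 \left(- \frac{1}{7}\right) = - \frac{4}{7}$)
$K{\left(X \right)} = 1$ ($K{\left(X \right)} = \frac{2 X}{2 X} = 2 X \frac{1}{2 X} = 1$)
$r{\left(l,q \right)} = -79 + l q$
$\frac{E{\left(153,32 \right)} + 34159}{-20985 + r{\left(-58,K{\left(11 \right)} \right)}} = \frac{- \frac{4}{7} + 34159}{-20985 - 137} = \frac{239109}{7 \left(-20985 - 137\right)} = \frac{239109}{7 \left(-21122\right)} = \frac{239109}{7} \left(- \frac{1}{21122}\right) = - \frac{239109}{147854}$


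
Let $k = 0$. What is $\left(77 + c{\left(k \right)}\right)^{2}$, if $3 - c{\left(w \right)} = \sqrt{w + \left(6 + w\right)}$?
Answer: $\left(80 - \sqrt{6}\right)^{2} \approx 6014.1$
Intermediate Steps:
$c{\left(w \right)} = 3 - \sqrt{6 + 2 w}$ ($c{\left(w \right)} = 3 - \sqrt{w + \left(6 + w\right)} = 3 - \sqrt{6 + 2 w}$)
$\left(77 + c{\left(k \right)}\right)^{2} = \left(77 + \left(3 - \sqrt{6 + 2 \cdot 0}\right)\right)^{2} = \left(77 + \left(3 - \sqrt{6 + 0}\right)\right)^{2} = \left(77 + \left(3 - \sqrt{6}\right)\right)^{2} = \left(80 - \sqrt{6}\right)^{2}$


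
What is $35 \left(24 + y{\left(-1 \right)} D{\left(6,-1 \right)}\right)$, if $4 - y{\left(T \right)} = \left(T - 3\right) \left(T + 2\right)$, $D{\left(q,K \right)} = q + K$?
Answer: $2240$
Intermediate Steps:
$D{\left(q,K \right)} = K + q$
$y{\left(T \right)} = 4 - \left(-3 + T\right) \left(2 + T\right)$ ($y{\left(T \right)} = 4 - \left(T - 3\right) \left(T + 2\right) = 4 - \left(-3 + T\right) \left(2 + T\right)$)
$35 \left(24 + y{\left(-1 \right)} D{\left(6,-1 \right)}\right) = 35 \left(24 + \left(10 - 1 - \left(-1\right)^{2}\right) \left(-1 + 6\right)\right) = 35 \left(24 + \left(10 - 1 - 1\right) 5\right) = 35 \left(24 + 8 \cdot 5\right) = 35 \left(24 + 40\right) = 35 \cdot 64 = 2240$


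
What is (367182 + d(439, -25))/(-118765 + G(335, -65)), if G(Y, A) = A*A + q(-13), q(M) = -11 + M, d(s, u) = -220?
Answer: -183481/57282 ≈ -3.2031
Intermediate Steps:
G(Y, A) = -24 + A**2 (G(Y, A) = A*A + (-11 - 13) = A**2 - 24 = -24 + A**2)
(367182 + d(439, -25))/(-118765 + G(335, -65)) = (367182 - 220)/(-118765 + (-24 + (-65)**2)) = 366962/(-118765 + (-24 + 4225)) = 366962/(-118765 + 4201) = 366962/(-114564) = 366962*(-1/114564) = -183481/57282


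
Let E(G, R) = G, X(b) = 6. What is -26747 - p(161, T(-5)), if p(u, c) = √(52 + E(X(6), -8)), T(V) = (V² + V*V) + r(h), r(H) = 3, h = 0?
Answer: -26747 - √58 ≈ -26755.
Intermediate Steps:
T(V) = 3 + 2*V² (T(V) = (V² + V*V) + 3 = (V² + V²) + 3 = 2*V² + 3 = 3 + 2*V²)
p(u, c) = √58 (p(u, c) = √(52 + 6) = √58)
-26747 - p(161, T(-5)) = -26747 - √58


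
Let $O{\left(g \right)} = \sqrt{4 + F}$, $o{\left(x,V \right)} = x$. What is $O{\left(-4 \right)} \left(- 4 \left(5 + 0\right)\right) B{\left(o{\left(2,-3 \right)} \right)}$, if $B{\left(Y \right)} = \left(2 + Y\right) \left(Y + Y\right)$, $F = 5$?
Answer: $-960$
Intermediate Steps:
$O{\left(g \right)} = 3$ ($O{\left(g \right)} = \sqrt{4 + 5} = \sqrt{9} = 3$)
$B{\left(Y \right)} = 2 Y \left(2 + Y\right)$ ($B{\left(Y \right)} = \left(2 + Y\right) 2 Y = 2 Y \left(2 + Y\right)$)
$O{\left(-4 \right)} \left(- 4 \left(5 + 0\right)\right) B{\left(o{\left(2,-3 \right)} \right)} = 3 \left(- 4 \left(5 + 0\right)\right) 2 \cdot 2 \left(2 + 2\right) = 3 \left(\left(-4\right) 5\right) 2 \cdot 2 \cdot 4 = 3 \left(-20\right) 16 = \left(-60\right) 16 = -960$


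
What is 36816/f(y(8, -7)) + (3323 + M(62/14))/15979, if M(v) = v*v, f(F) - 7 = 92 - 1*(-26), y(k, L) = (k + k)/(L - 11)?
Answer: 28846333836/97871375 ≈ 294.74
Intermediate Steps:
y(k, L) = 2*k/(-11 + L) (y(k, L) = (2*k)/(-11 + L) = 2*k/(-11 + L))
f(F) = 125 (f(F) = 7 + (92 - 1*(-26)) = 7 + (92 + 26) = 7 + 118 = 125)
M(v) = v**2
36816/f(y(8, -7)) + (3323 + M(62/14))/15979 = 36816/125 + (3323 + (62/14)**2)/15979 = 36816*(1/125) + (3323 + (62*(1/14))**2)*(1/15979) = 36816/125 + (3323 + (31/7)**2)*(1/15979) = 36816/125 + (3323 + 961/49)*(1/15979) = 36816/125 + (163788/49)*(1/15979) = 36816/125 + 163788/782971 = 28846333836/97871375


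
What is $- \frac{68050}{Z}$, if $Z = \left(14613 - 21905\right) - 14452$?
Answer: $\frac{34025}{10872} \approx 3.1296$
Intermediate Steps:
$Z = -21744$ ($Z = -7292 + \left(-15784 + 1332\right) = -7292 - 14452 = -21744$)
$- \frac{68050}{Z} = - \frac{68050}{-21744} = \left(-68050\right) \left(- \frac{1}{21744}\right) = \frac{34025}{10872}$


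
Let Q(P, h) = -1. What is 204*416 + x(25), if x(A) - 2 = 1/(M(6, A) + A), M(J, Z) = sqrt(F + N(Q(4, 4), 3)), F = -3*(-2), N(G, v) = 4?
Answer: 10438523/123 - sqrt(10)/615 ≈ 84866.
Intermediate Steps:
F = 6
M(J, Z) = sqrt(10) (M(J, Z) = sqrt(6 + 4) = sqrt(10))
x(A) = 2 + 1/(A + sqrt(10)) (x(A) = 2 + 1/(sqrt(10) + A) = 2 + 1/(A + sqrt(10)))
204*416 + x(25) = 204*416 + (1 + 2*25 + 2*sqrt(10))/(25 + sqrt(10)) = 84864 + (1 + 50 + 2*sqrt(10))/(25 + sqrt(10)) = 84864 + (51 + 2*sqrt(10))/(25 + sqrt(10))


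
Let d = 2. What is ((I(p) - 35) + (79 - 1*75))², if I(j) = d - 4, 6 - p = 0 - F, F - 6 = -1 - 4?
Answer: 1089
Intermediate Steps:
F = 1 (F = 6 + (-1 - 4) = 6 - 5 = 1)
p = 7 (p = 6 - (0 - 1*1) = 6 - (0 - 1) = 6 - 1*(-1) = 6 + 1 = 7)
I(j) = -2 (I(j) = 2 - 4 = -2)
((I(p) - 35) + (79 - 1*75))² = ((-2 - 35) + (79 - 1*75))² = (-37 + (79 - 75))² = (-37 + 4)² = (-33)² = 1089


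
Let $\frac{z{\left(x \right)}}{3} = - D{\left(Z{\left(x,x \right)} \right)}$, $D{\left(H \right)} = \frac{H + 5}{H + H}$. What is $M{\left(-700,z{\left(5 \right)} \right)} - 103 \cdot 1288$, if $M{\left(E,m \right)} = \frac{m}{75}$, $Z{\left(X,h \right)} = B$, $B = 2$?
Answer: $- \frac{13266407}{100} \approx -1.3266 \cdot 10^{5}$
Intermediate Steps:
$Z{\left(X,h \right)} = 2$
$D{\left(H \right)} = \frac{5 + H}{2 H}$
$z{\left(x \right)} = - \frac{21}{4}$ ($z{\left(x \right)} = 3 \left(- \frac{5 + 2}{2 \cdot 2}\right) = 3 \left(- \frac{7}{2 \cdot 2}\right) = 3 \left(\left(-1\right) \frac{7}{4}\right) = 3 \left(- \frac{7}{4}\right) = - \frac{21}{4}$)
$M{\left(E,m \right)} = \frac{m}{75}$ ($M{\left(E,m \right)} = m \frac{1}{75} = \frac{m}{75}$)
$M{\left(-700,z{\left(5 \right)} \right)} - 103 \cdot 1288 = \frac{1}{75} \left(- \frac{21}{4}\right) - 103 \cdot 1288 = - \frac{7}{100} - 132664 = - \frac{13266407}{100}$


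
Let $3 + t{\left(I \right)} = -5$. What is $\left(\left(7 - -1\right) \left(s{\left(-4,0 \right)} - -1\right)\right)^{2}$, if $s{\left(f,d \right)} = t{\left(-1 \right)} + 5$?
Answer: $256$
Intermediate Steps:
$t{\left(I \right)} = -8$ ($t{\left(I \right)} = -3 - 5 = -8$)
$s{\left(f,d \right)} = -3$ ($s{\left(f,d \right)} = -8 + 5 = -3$)
$\left(\left(7 - -1\right) \left(s{\left(-4,0 \right)} - -1\right)\right)^{2} = \left(\left(7 - -1\right) \left(-3 - -1\right)\right)^{2} = \left(\left(7 + 1\right) \left(-3 + 1\right)\right)^{2} = \left(8 \left(-2\right)\right)^{2} = \left(-16\right)^{2} = 256$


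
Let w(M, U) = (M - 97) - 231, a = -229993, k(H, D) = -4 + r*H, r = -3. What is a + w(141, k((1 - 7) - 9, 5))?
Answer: -230180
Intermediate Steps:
k(H, D) = -4 - 3*H
w(M, U) = -328 + M (w(M, U) = (-97 + M) - 231 = -328 + M)
a + w(141, k((1 - 7) - 9, 5)) = -229993 + (-328 + 141) = -229993 - 187 = -230180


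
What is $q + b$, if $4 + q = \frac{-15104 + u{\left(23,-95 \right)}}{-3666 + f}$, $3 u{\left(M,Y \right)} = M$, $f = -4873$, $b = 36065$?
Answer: $\frac{923819926}{25617} \approx 36063.0$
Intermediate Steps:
$u{\left(M,Y \right)} = \frac{M}{3}$
$q = - \frac{57179}{25617}$ ($q = -4 + \frac{-15104 + \frac{1}{3} \cdot 23}{-3666 - 4873} = -4 + \frac{-15104 + \frac{23}{3}}{-8539} = -4 - - \frac{45289}{25617} = -4 + \frac{45289}{25617} = - \frac{57179}{25617} \approx -2.2321$)
$q + b = - \frac{57179}{25617} + 36065 = \frac{923819926}{25617}$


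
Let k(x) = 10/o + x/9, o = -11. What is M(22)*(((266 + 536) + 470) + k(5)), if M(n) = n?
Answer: 251786/9 ≈ 27976.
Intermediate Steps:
k(x) = -10/11 + x/9 (k(x) = 10/(-11) + x/9 = 10*(-1/11) + x*(1/9) = -10/11 + x/9)
M(22)*(((266 + 536) + 470) + k(5)) = 22*(((266 + 536) + 470) + (-10/11 + (1/9)*5)) = 22*((802 + 470) + (-10/11 + 5/9)) = 22*(1272 - 35/99) = 22*(125893/99) = 251786/9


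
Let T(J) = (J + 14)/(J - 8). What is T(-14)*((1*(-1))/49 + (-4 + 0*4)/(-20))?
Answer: 0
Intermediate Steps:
T(J) = (14 + J)/(-8 + J)
T(-14)*((1*(-1))/49 + (-4 + 0*4)/(-20)) = ((14 - 14)/(-8 - 14))*((1*(-1))/49 + (-4 + 0*4)/(-20)) = (0/(-22))*(-1*1/49 + (-4 + 0)*(-1/20)) = (-1/22*0)*(-1/49 - 4*(-1/20)) = 0*(-1/49 + 1/5) = 0*(44/245) = 0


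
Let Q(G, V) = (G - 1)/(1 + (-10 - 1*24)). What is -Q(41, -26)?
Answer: 40/33 ≈ 1.2121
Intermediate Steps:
Q(G, V) = 1/33 - G/33 (Q(G, V) = (-1 + G)/(1 + (-10 - 24)) = (-1 + G)/(1 - 34) = (-1 + G)/(-33) = (-1 + G)*(-1/33) = 1/33 - G/33)
-Q(41, -26) = -(1/33 - 1/33*41) = -(1/33 - 41/33) = -1*(-40/33) = 40/33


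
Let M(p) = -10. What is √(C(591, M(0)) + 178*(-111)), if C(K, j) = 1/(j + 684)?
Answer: I*√8975584534/674 ≈ 140.56*I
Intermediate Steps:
C(K, j) = 1/(684 + j)
√(C(591, M(0)) + 178*(-111)) = √(1/(684 - 10) + 178*(-111)) = √(1/674 - 19758) = √(-13316891/674) = I*√8975584534/674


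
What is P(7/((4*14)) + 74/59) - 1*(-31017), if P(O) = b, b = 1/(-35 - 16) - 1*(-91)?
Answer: 1586507/51 ≈ 31108.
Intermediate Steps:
b = 4640/51 (b = 1/(-51) + 91 = -1/51 + 91 = 4640/51 ≈ 90.980)
P(O) = 4640/51
P(7/((4*14)) + 74/59) - 1*(-31017) = 4640/51 - 1*(-31017) = 4640/51 + 31017 = 1586507/51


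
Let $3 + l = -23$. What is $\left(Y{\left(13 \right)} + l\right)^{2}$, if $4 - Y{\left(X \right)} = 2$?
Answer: $576$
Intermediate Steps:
$l = -26$ ($l = -3 - 23 = -26$)
$Y{\left(X \right)} = 2$ ($Y{\left(X \right)} = 4 - 2 = 2$)
$\left(Y{\left(13 \right)} + l\right)^{2} = \left(2 - 26\right)^{2} = \left(-24\right)^{2} = 576$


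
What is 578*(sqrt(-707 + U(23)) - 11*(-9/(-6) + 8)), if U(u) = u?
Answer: -60401 + 3468*I*sqrt(19) ≈ -60401.0 + 15117.0*I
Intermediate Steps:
578*(sqrt(-707 + U(23)) - 11*(-9/(-6) + 8)) = 578*(sqrt(-707 + 23) - 11*(-9/(-6) + 8)) = 578*(sqrt(-684) - 11*(-9*(-1/6) + 8)) = 578*(6*I*sqrt(19) - 11*(3/2 + 8)) = 578*(6*I*sqrt(19) - 11*19/2) = 578*(6*I*sqrt(19) - 209/2) = 578*(-209/2 + 6*I*sqrt(19)) = -60401 + 3468*I*sqrt(19)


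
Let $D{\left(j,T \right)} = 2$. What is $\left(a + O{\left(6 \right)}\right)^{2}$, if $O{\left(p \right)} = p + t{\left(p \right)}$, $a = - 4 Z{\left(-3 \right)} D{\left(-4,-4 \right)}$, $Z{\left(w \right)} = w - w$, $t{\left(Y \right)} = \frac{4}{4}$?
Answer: $49$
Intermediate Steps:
$t{\left(Y \right)} = 1$ ($t{\left(Y \right)} = 4 \cdot \frac{1}{4} = 1$)
$Z{\left(w \right)} = 0$
$a = 0$ ($a = \left(-4\right) 0 \cdot 2 = 0 \cdot 2 = 0$)
$O{\left(p \right)} = 1 + p$ ($O{\left(p \right)} = p + 1 = 1 + p$)
$\left(a + O{\left(6 \right)}\right)^{2} = \left(0 + \left(1 + 6\right)\right)^{2} = \left(0 + 7\right)^{2} = 7^{2} = 49$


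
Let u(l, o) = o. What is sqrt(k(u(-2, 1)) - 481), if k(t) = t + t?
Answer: I*sqrt(479) ≈ 21.886*I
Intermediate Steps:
k(t) = 2*t
sqrt(k(u(-2, 1)) - 481) = sqrt(2*1 - 481) = sqrt(2 - 481) = sqrt(-479) = I*sqrt(479)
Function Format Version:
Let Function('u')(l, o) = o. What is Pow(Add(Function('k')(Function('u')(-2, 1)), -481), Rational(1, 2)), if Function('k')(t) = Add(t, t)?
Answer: Mul(I, Pow(479, Rational(1, 2))) ≈ Mul(21.886, I)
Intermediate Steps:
Function('k')(t) = Mul(2, t)
Pow(Add(Function('k')(Function('u')(-2, 1)), -481), Rational(1, 2)) = Pow(Add(Mul(2, 1), -481), Rational(1, 2)) = Pow(Add(2, -481), Rational(1, 2)) = Pow(-479, Rational(1, 2)) = Mul(I, Pow(479, Rational(1, 2)))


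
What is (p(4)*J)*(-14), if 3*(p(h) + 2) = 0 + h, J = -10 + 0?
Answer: -280/3 ≈ -93.333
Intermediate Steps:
J = -10
p(h) = -2 + h/3 (p(h) = -2 + (0 + h)/3 = -2 + h/3)
(p(4)*J)*(-14) = ((-2 + (⅓)*4)*(-10))*(-14) = ((-2 + 4/3)*(-10))*(-14) = -⅔*(-10)*(-14) = (20/3)*(-14) = -280/3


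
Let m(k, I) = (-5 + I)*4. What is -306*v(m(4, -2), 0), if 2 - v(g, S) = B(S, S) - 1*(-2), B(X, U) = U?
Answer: 0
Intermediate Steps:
m(k, I) = -20 + 4*I
v(g, S) = -S (v(g, S) = 2 - (S - 1*(-2)) = 2 - (S + 2) = 2 - (2 + S) = 2 + (-2 - S) = -S)
-306*v(m(4, -2), 0) = -(-306)*0 = -306*0 = 0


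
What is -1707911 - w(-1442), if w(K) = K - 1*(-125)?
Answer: -1706594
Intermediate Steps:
w(K) = 125 + K (w(K) = K + 125 = 125 + K)
-1707911 - w(-1442) = -1707911 - (125 - 1442) = -1707911 - 1*(-1317) = -1707911 + 1317 = -1706594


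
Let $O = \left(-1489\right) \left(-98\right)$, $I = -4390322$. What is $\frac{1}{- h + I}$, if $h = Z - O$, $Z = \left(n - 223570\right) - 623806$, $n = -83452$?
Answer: $- \frac{1}{3313572} \approx -3.0179 \cdot 10^{-7}$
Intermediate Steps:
$O = 145922$
$Z = -930828$ ($Z = \left(-83452 - 223570\right) - 623806 = -307022 - 623806 = -930828$)
$h = -1076750$ ($h = -930828 - 145922 = -1076750$)
$\frac{1}{- h + I} = \frac{1}{\left(-1\right) \left(-1076750\right) - 4390322} = \frac{1}{1076750 - 4390322} = \frac{1}{-3313572} = - \frac{1}{3313572}$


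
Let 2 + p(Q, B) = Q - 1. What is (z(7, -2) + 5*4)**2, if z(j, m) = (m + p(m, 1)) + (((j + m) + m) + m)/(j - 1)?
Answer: 6241/36 ≈ 173.36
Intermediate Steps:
p(Q, B) = -3 + Q (p(Q, B) = -2 + (Q - 1) = -2 + (-1 + Q) = -3 + Q)
z(j, m) = -3 + 2*m + (j + 3*m)/(-1 + j) (z(j, m) = (m + (-3 + m)) + (((j + m) + m) + m)/(j - 1) = (-3 + 2*m) + ((j + 2*m) + m)/(-1 + j) = (-3 + 2*m) + (j + 3*m)/(-1 + j) = -3 + 2*m + (j + 3*m)/(-1 + j))
(z(7, -2) + 5*4)**2 = ((3 - 2 - 2*7 + 2*7*(-2))/(-1 + 7) + 5*4)**2 = ((3 - 2 - 14 - 28)/6 + 20)**2 = ((1/6)*(-41) + 20)**2 = (-41/6 + 20)**2 = (79/6)**2 = 6241/36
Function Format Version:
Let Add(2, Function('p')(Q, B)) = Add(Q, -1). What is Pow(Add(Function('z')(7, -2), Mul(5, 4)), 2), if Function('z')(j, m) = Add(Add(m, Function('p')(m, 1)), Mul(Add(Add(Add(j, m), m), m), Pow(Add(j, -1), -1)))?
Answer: Rational(6241, 36) ≈ 173.36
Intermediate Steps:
Function('p')(Q, B) = Add(-3, Q) (Function('p')(Q, B) = Add(-2, Add(Q, -1)) = Add(-2, Add(-1, Q)) = Add(-3, Q))
Function('z')(j, m) = Add(-3, Mul(2, m), Mul(Pow(Add(-1, j), -1), Add(j, Mul(3, m)))) (Function('z')(j, m) = Add(Add(m, Add(-3, m)), Mul(Add(Add(Add(j, m), m), m), Pow(Add(j, -1), -1))) = Add(Add(-3, Mul(2, m)), Mul(Add(Add(j, Mul(2, m)), m), Pow(Add(-1, j), -1))) = Add(Add(-3, Mul(2, m)), Mul(Add(j, Mul(3, m)), Pow(Add(-1, j), -1))) = Add(Add(-3, Mul(2, m)), Mul(Pow(Add(-1, j), -1), Add(j, Mul(3, m)))) = Add(-3, Mul(2, m), Mul(Pow(Add(-1, j), -1), Add(j, Mul(3, m)))))
Pow(Add(Function('z')(7, -2), Mul(5, 4)), 2) = Pow(Add(Mul(Pow(Add(-1, 7), -1), Add(3, -2, Mul(-2, 7), Mul(2, 7, -2))), Mul(5, 4)), 2) = Pow(Add(Mul(Pow(6, -1), Add(3, -2, -14, -28)), 20), 2) = Pow(Add(Mul(Rational(1, 6), -41), 20), 2) = Pow(Add(Rational(-41, 6), 20), 2) = Pow(Rational(79, 6), 2) = Rational(6241, 36)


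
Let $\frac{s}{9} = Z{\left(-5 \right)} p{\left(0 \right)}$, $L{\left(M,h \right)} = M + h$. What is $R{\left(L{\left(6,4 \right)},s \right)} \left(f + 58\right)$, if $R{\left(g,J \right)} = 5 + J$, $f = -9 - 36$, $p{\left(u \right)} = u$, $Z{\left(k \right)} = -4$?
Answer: $65$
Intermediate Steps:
$f = -45$ ($f = -9 - 36 = -45$)
$s = 0$ ($s = 9 \left(\left(-4\right) 0\right) = 9 \cdot 0 = 0$)
$R{\left(L{\left(6,4 \right)},s \right)} \left(f + 58\right) = \left(5 + 0\right) \left(-45 + 58\right) = 5 \cdot 13 = 65$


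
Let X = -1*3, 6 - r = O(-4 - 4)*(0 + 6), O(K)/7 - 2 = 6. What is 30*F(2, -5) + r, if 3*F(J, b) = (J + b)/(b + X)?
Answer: -1305/4 ≈ -326.25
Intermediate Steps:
O(K) = 56 (O(K) = 14 + 7*6 = 14 + 42 = 56)
r = -330 (r = 6 - 56*(0 + 6) = 6 - 56*6 = 6 - 1*336 = 6 - 336 = -330)
X = -3
F(J, b) = (J + b)/(3*(-3 + b)) (F(J, b) = ((J + b)/(b - 3))/3 = ((J + b)/(-3 + b))/3 = (J + b)/(3*(-3 + b)))
30*F(2, -5) + r = 30*((2 - 5)/(3*(-3 - 5))) - 330 = 30*((⅓)*(-3)/(-8)) - 330 = 30*((⅓)*(-⅛)*(-3)) - 330 = 30*(⅛) - 330 = 15/4 - 330 = -1305/4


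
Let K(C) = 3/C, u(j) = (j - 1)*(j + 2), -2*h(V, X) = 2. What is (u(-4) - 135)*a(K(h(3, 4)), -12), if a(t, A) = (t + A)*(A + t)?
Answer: -28125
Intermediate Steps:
h(V, X) = -1 (h(V, X) = -½*2 = -1)
u(j) = (-1 + j)*(2 + j)
a(t, A) = (A + t)² (a(t, A) = (A + t)*(A + t) = (A + t)²)
(u(-4) - 135)*a(K(h(3, 4)), -12) = ((-2 - 4 + (-4)²) - 135)*(-12 + 3/(-1))² = ((-2 - 4 + 16) - 135)*(-12 + 3*(-1))² = (10 - 135)*(-12 - 3)² = -125*(-15)² = -125*225 = -28125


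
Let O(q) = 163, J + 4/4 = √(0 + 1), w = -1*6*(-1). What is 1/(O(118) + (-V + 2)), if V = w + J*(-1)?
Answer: 1/159 ≈ 0.0062893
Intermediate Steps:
w = 6 (w = -6*(-1) = 6)
J = 0 (J = -1 + √(0 + 1) = -1 + √1 = -1 + 1 = 0)
V = 6 (V = 6 + 0*(-1) = 6 + 0 = 6)
1/(O(118) + (-V + 2)) = 1/(163 + (-1*6 + 2)) = 1/(163 + (-6 + 2)) = 1/(163 - 4) = 1/159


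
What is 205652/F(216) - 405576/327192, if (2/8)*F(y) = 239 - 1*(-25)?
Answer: 696452093/3599112 ≈ 193.51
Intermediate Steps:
F(y) = 1056 (F(y) = 4*(239 - 1*(-25)) = 4*(239 + 25) = 4*264 = 1056)
205652/F(216) - 405576/327192 = 205652/1056 - 405576/327192 = 205652*(1/1056) - 405576*1/327192 = 51413/264 - 16899/13633 = 696452093/3599112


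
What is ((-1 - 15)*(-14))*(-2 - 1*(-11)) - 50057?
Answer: -48041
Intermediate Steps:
((-1 - 15)*(-14))*(-2 - 1*(-11)) - 50057 = (-16*(-14))*(-2 + 11) - 50057 = 224*9 - 50057 = 2016 - 50057 = -48041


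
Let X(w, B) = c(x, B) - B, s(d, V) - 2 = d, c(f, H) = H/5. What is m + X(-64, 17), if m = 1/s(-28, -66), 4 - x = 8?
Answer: -1773/130 ≈ -13.638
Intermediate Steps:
x = -4 (x = 4 - 1*8 = 4 - 8 = -4)
c(f, H) = H/5 (c(f, H) = H*(⅕) = H/5)
s(d, V) = 2 + d
X(w, B) = -4*B/5 (X(w, B) = B/5 - B = -4*B/5)
m = -1/26 (m = 1/(2 - 28) = 1/(-26) = -1/26 ≈ -0.038462)
m + X(-64, 17) = -1/26 - ⅘*17 = -1/26 - 68/5 = -1773/130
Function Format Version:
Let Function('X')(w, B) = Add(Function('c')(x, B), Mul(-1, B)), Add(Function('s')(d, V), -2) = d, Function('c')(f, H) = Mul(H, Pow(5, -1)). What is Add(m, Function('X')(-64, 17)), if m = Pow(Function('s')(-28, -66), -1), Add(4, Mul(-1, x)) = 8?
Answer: Rational(-1773, 130) ≈ -13.638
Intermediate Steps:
x = -4 (x = Add(4, Mul(-1, 8)) = Add(4, -8) = -4)
Function('c')(f, H) = Mul(Rational(1, 5), H) (Function('c')(f, H) = Mul(H, Rational(1, 5)) = Mul(Rational(1, 5), H))
Function('s')(d, V) = Add(2, d)
Function('X')(w, B) = Mul(Rational(-4, 5), B) (Function('X')(w, B) = Add(Mul(Rational(1, 5), B), Mul(-1, B)) = Mul(Rational(-4, 5), B))
m = Rational(-1, 26) (m = Pow(Add(2, -28), -1) = Pow(-26, -1) = Rational(-1, 26) ≈ -0.038462)
Add(m, Function('X')(-64, 17)) = Add(Rational(-1, 26), Mul(Rational(-4, 5), 17)) = Add(Rational(-1, 26), Rational(-68, 5)) = Rational(-1773, 130)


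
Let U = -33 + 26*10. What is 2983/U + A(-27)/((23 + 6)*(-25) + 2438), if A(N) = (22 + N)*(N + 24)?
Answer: 1704428/129617 ≈ 13.150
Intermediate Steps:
A(N) = (22 + N)*(24 + N)
U = 227 (U = -33 + 260 = 227)
2983/U + A(-27)/((23 + 6)*(-25) + 2438) = 2983/227 + (528 + (-27)² + 46*(-27))/((23 + 6)*(-25) + 2438) = 2983*(1/227) + (528 + 729 - 1242)/(29*(-25) + 2438) = 2983/227 + 15/(-725 + 2438) = 2983/227 + 15/1713 = 2983/227 + 15*(1/1713) = 2983/227 + 5/571 = 1704428/129617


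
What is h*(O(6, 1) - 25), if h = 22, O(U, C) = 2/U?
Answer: -1628/3 ≈ -542.67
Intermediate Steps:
h*(O(6, 1) - 25) = 22*(2/6 - 25) = 22*(2*(⅙) - 25) = 22*(⅓ - 25) = 22*(-74/3) = -1628/3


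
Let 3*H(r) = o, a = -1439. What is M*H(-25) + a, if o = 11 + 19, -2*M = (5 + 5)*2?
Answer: -1539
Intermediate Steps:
M = -10 (M = -(5 + 5)*2/2 = -5*2 = -½*20 = -10)
o = 30
H(r) = 10 (H(r) = (⅓)*30 = 10)
M*H(-25) + a = -10*10 - 1439 = -100 - 1439 = -1539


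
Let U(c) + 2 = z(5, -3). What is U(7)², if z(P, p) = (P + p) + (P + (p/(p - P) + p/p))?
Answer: 2601/64 ≈ 40.641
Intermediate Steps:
z(P, p) = 1 + p + 2*P + p/(p - P) (z(P, p) = (P + p) + (P + (p/(p - P) + 1)) = (P + p) + (P + (1 + p/(p - P))) = (P + p) + (1 + P + p/(p - P)) = 1 + p + 2*P + p/(p - P))
U(c) = 51/8 (U(c) = -2 + (5 - 1*(-3)² - 2*(-3) + 2*5² - 1*5*(-3))/(5 - 1*(-3)) = -2 + (5 - 1*9 + 6 + 2*25 + 15)/(5 + 3) = -2 + (5 - 9 + 6 + 50 + 15)/8 = -2 + (⅛)*67 = -2 + 67/8 = 51/8)
U(7)² = (51/8)² = 2601/64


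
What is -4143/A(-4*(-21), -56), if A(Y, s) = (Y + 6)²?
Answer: -1381/2700 ≈ -0.51148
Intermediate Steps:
A(Y, s) = (6 + Y)²
-4143/A(-4*(-21), -56) = -4143/(6 - 4*(-21))² = -4143/(6 + 84)² = -4143/(90²) = -4143/8100 = -4143*1/8100 = -1381/2700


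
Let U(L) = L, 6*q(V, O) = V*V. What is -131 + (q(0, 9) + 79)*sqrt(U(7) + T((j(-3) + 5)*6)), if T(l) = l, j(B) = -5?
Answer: -131 + 79*sqrt(7) ≈ 78.014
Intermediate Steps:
q(V, O) = V**2/6 (q(V, O) = (V*V)/6 = V**2/6)
-131 + (q(0, 9) + 79)*sqrt(U(7) + T((j(-3) + 5)*6)) = -131 + ((1/6)*0**2 + 79)*sqrt(7 + (-5 + 5)*6) = -131 + ((1/6)*0 + 79)*sqrt(7 + 0*6) = -131 + (0 + 79)*sqrt(7 + 0) = -131 + 79*sqrt(7)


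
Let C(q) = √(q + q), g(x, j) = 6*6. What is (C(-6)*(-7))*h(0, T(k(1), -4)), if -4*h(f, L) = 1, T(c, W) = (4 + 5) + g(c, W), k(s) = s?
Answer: 7*I*√3/2 ≈ 6.0622*I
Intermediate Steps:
g(x, j) = 36
T(c, W) = 45 (T(c, W) = (4 + 5) + 36 = 9 + 36 = 45)
h(f, L) = -¼ (h(f, L) = -¼*1 = -¼)
C(q) = √2*√q (C(q) = √(2*q) = √2*√q)
(C(-6)*(-7))*h(0, T(k(1), -4)) = ((√2*√(-6))*(-7))*(-¼) = ((√2*(I*√6))*(-7))*(-¼) = ((2*I*√3)*(-7))*(-¼) = -14*I*√3*(-¼) = 7*I*√3/2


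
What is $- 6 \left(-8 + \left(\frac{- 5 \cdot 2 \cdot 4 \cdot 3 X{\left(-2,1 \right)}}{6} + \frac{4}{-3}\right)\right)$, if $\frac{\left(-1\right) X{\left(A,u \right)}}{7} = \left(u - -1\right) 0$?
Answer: $56$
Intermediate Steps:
$X{\left(A,u \right)} = 0$ ($X{\left(A,u \right)} = - 7 \left(u - -1\right) 0 = - 7 \left(u + 1\right) 0 = - 7 \left(1 + u\right) 0 = \left(-7\right) 0 = 0$)
$- 6 \left(-8 + \left(\frac{- 5 \cdot 2 \cdot 4 \cdot 3 X{\left(-2,1 \right)}}{6} + \frac{4}{-3}\right)\right) = - 6 \left(-8 + \left(\frac{- 5 \cdot 2 \cdot 4 \cdot 3 \cdot 0}{6} + \frac{4}{-3}\right)\right) = - 6 \left(-8 + \left(- 5 \cdot 8 \cdot 3 \cdot 0 \cdot \frac{1}{6} + 4 \left(- \frac{1}{3}\right)\right)\right) = - 6 \left(-8 - \left(\frac{4}{3} - \left(-5\right) 24 \cdot 0 \cdot \frac{1}{6}\right)\right) = - 6 \left(-8 - \left(\frac{4}{3} - \left(-120\right) 0 \cdot \frac{1}{6}\right)\right) = - 6 \left(-8 + \left(0 \cdot \frac{1}{6} - \frac{4}{3}\right)\right) = - 6 \left(-8 + \left(0 - \frac{4}{3}\right)\right) = - 6 \left(-8 - \frac{4}{3}\right) = \left(-6\right) \left(- \frac{28}{3}\right) = 56$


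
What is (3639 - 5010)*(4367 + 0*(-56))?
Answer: -5987157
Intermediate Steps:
(3639 - 5010)*(4367 + 0*(-56)) = -1371*(4367 + 0) = -1371*4367 = -5987157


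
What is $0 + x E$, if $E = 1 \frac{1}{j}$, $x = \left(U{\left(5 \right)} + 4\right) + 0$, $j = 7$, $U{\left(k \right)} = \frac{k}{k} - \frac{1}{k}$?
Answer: $\frac{24}{35} \approx 0.68571$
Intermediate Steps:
$U{\left(k \right)} = 1 - \frac{1}{k}$
$x = \frac{24}{5}$ ($x = \left(\frac{-1 + 5}{5} + 4\right) + 0 = \left(\frac{1}{5} \cdot 4 + 4\right) + 0 = \left(\frac{4}{5} + 4\right) + 0 = \frac{24}{5} + 0 = \frac{24}{5} \approx 4.8$)
$E = \frac{1}{7}$ ($E = 1 \cdot \frac{1}{7} = \frac{1}{7} \approx 0.14286$)
$0 + x E = 0 + \frac{24}{5} \cdot \frac{1}{7} = 0 + \frac{24}{35} = \frac{24}{35}$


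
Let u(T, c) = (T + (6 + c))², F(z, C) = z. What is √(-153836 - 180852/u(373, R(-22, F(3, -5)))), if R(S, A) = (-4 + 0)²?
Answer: 16*I*√93759542/395 ≈ 392.22*I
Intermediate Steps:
R(S, A) = 16 (R(S, A) = (-4)² = 16)
u(T, c) = (6 + T + c)²
√(-153836 - 180852/u(373, R(-22, F(3, -5)))) = √(-153836 - 180852/(6 + 373 + 16)²) = √(-153836 - 180852/(395²)) = √(-153836 - 180852/156025) = √(-24002442752/156025) = 16*I*√93759542/395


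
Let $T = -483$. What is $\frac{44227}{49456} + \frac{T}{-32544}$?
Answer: $\frac{30483557}{33531168} \approx 0.90911$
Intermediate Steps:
$\frac{44227}{49456} + \frac{T}{-32544} = \frac{44227}{49456} - \frac{483}{-32544} = 44227 \cdot \frac{1}{49456} - - \frac{161}{10848} = \frac{44227}{49456} + \frac{161}{10848} = \frac{30483557}{33531168}$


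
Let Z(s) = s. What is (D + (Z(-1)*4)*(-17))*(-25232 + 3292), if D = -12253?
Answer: 267338900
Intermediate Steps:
(D + (Z(-1)*4)*(-17))*(-25232 + 3292) = (-12253 - 1*4*(-17))*(-25232 + 3292) = (-12253 - 4*(-17))*(-21940) = (-12253 + 68)*(-21940) = -12185*(-21940) = 267338900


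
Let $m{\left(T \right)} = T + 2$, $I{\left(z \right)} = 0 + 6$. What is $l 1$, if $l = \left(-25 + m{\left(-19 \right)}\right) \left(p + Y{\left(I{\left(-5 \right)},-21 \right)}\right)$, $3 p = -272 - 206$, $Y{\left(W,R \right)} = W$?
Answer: $6440$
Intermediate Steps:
$I{\left(z \right)} = 6$
$p = - \frac{478}{3}$ ($p = \frac{-272 - 206}{3} = \frac{1}{3} \left(-478\right) = - \frac{478}{3} \approx -159.33$)
$m{\left(T \right)} = 2 + T$
$l = 6440$ ($l = \left(-25 + \left(2 - 19\right)\right) \left(- \frac{478}{3} + 6\right) = \left(-25 - 17\right) \left(- \frac{460}{3}\right) = \left(-42\right) \left(- \frac{460}{3}\right) = 6440$)
$l 1 = 6440 \cdot 1 = 6440$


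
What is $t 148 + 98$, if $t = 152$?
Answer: $22594$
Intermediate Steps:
$t 148 + 98 = 152 \cdot 148 + 98 = 22496 + 98 = 22594$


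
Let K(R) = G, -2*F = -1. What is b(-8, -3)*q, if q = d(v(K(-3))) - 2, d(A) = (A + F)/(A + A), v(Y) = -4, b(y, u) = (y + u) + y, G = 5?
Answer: 475/16 ≈ 29.688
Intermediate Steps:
F = ½ (F = -½*(-1) = ½ ≈ 0.50000)
b(y, u) = u + 2*y (b(y, u) = (u + y) + y = u + 2*y)
K(R) = 5
d(A) = (½ + A)/(2*A) (d(A) = (A + ½)/(A + A) = (½ + A)/((2*A)) = (½ + A)*(1/(2*A)) = (½ + A)/(2*A))
q = -25/16 (q = (¼)*(1 + 2*(-4))/(-4) - 2 = (¼)*(-¼)*(1 - 8) - 2 = (¼)*(-¼)*(-7) - 2 = 7/16 - 2 = -25/16 ≈ -1.5625)
b(-8, -3)*q = (-3 + 2*(-8))*(-25/16) = (-3 - 16)*(-25/16) = -19*(-25/16) = 475/16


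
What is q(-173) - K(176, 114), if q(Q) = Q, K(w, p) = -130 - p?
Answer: 71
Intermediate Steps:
q(-173) - K(176, 114) = -173 - (-130 - 1*114) = -173 - (-130 - 114) = -173 - 1*(-244) = -173 + 244 = 71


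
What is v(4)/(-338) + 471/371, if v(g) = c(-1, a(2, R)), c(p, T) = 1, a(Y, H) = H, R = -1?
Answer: 158827/125398 ≈ 1.2666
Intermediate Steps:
v(g) = 1
v(4)/(-338) + 471/371 = 1/(-338) + 471/371 = 1*(-1/338) + 471*(1/371) = -1/338 + 471/371 = 158827/125398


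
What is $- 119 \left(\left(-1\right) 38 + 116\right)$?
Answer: $-9282$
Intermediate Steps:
$- 119 \left(\left(-1\right) 38 + 116\right) = - 119 \left(-38 + 116\right) = \left(-119\right) 78 = -9282$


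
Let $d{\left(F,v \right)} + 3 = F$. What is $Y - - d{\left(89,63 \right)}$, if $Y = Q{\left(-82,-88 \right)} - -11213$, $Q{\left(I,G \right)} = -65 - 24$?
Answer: $11210$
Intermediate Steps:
$d{\left(F,v \right)} = -3 + F$
$Q{\left(I,G \right)} = -89$
$Y = 11124$ ($Y = -89 - -11213 = -89 + 11213 = 11124$)
$Y - - d{\left(89,63 \right)} = 11124 - - (-3 + 89) = 11124 - \left(-1\right) 86 = 11124 - -86 = 11124 + 86 = 11210$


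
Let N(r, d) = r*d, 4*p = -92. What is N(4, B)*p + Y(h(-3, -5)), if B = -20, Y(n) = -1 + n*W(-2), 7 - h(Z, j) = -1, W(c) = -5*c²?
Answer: 1679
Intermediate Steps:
p = -23 (p = (¼)*(-92) = -23)
h(Z, j) = 8 (h(Z, j) = 7 - 1*(-1) = 7 + 1 = 8)
Y(n) = -1 - 20*n (Y(n) = -1 + n*(-5*(-2)²) = -1 + n*(-5*4) = -1 + n*(-20) = -1 - 20*n)
N(r, d) = d*r
N(4, B)*p + Y(h(-3, -5)) = -20*4*(-23) + (-1 - 20*8) = -80*(-23) + (-1 - 160) = 1840 - 161 = 1679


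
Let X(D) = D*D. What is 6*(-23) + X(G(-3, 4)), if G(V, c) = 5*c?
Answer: 262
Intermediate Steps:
X(D) = D²
6*(-23) + X(G(-3, 4)) = 6*(-23) + (5*4)² = -138 + 20² = -138 + 400 = 262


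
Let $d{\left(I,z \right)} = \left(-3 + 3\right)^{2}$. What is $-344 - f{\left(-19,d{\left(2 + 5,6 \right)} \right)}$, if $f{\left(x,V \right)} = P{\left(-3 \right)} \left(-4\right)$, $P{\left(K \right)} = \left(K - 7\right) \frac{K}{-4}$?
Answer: $-374$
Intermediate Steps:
$d{\left(I,z \right)} = 0$ ($d{\left(I,z \right)} = 0^{2} = 0$)
$P{\left(K \right)} = - \frac{K \left(-7 + K\right)}{4}$ ($P{\left(K \right)} = \left(K - 7\right) K \left(- \frac{1}{4}\right) = \left(K - 7\right) \left(- \frac{K}{4}\right) = \left(-7 + K\right) \left(- \frac{K}{4}\right) = - \frac{K \left(-7 + K\right)}{4}$)
$f{\left(x,V \right)} = 30$ ($f{\left(x,V \right)} = \frac{1}{4} \left(-3\right) \left(7 - -3\right) \left(-4\right) = \frac{1}{4} \left(-3\right) \left(7 + 3\right) \left(-4\right) = \frac{1}{4} \left(-3\right) 10 \left(-4\right) = \left(- \frac{15}{2}\right) \left(-4\right) = 30$)
$-344 - f{\left(-19,d{\left(2 + 5,6 \right)} \right)} = -344 - 30 = -374$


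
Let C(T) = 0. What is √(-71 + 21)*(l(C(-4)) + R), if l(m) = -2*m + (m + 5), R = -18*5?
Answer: -425*I*√2 ≈ -601.04*I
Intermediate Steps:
R = -90
l(m) = 5 - m (l(m) = -2*m + (5 + m) = 5 - m)
√(-71 + 21)*(l(C(-4)) + R) = √(-71 + 21)*((5 - 1*0) - 90) = √(-50)*((5 + 0) - 90) = (5*I*√2)*(5 - 90) = (5*I*√2)*(-85) = -425*I*√2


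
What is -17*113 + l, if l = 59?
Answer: -1862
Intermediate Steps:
-17*113 + l = -17*113 + 59 = -1921 + 59 = -1862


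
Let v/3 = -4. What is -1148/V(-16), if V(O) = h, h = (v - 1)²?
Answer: -1148/169 ≈ -6.7929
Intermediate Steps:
v = -12 (v = 3*(-4) = -12)
h = 169 (h = (-12 - 1)² = (-13)² = 169)
V(O) = 169
-1148/V(-16) = -1148/169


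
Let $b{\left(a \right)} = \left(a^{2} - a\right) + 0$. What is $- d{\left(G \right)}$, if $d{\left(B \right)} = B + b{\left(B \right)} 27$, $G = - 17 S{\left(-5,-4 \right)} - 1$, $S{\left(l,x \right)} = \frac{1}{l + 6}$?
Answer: $-9216$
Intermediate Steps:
$b{\left(a \right)} = a^{2} - a$
$S{\left(l,x \right)} = \frac{1}{6 + l}$
$G = -18$ ($G = - \frac{17}{6 - 5} - 1 = - \frac{17}{1} - 1 = \left(-17\right) 1 - 1 = -17 - 1 = -18$)
$d{\left(B \right)} = B + 27 B \left(-1 + B\right)$ ($d{\left(B \right)} = B + B \left(-1 + B\right) 27 = B + 27 B \left(-1 + B\right)$)
$- d{\left(G \right)} = - \left(-18\right) \left(-26 + 27 \left(-18\right)\right) = - \left(-18\right) \left(-26 - 486\right) = - \left(-18\right) \left(-512\right) = \left(-1\right) 9216 = -9216$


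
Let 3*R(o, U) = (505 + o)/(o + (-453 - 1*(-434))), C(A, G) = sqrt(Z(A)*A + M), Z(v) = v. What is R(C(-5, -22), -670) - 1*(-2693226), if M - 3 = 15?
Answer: 1284663983/477 - 262*sqrt(43)/477 ≈ 2.6932e+6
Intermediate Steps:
M = 18 (M = 3 + 15 = 18)
C(A, G) = sqrt(18 + A**2) (C(A, G) = sqrt(A*A + 18) = sqrt(A**2 + 18) = sqrt(18 + A**2))
R(o, U) = (505 + o)/(3*(-19 + o)) (R(o, U) = ((505 + o)/(o + (-453 - 1*(-434))))/3 = ((505 + o)/(o + (-453 + 434)))/3 = ((505 + o)/(o - 19))/3 = ((505 + o)/(-19 + o))/3 = (505 + o)/(3*(-19 + o)))
R(C(-5, -22), -670) - 1*(-2693226) = (505 + sqrt(18 + (-5)**2))/(3*(-19 + sqrt(18 + (-5)**2))) - 1*(-2693226) = (505 + sqrt(18 + 25))/(3*(-19 + sqrt(18 + 25))) + 2693226 = (505 + sqrt(43))/(3*(-19 + sqrt(43))) + 2693226 = 2693226 + (505 + sqrt(43))/(3*(-19 + sqrt(43)))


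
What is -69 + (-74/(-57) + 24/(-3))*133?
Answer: -2881/3 ≈ -960.33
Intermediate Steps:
-69 + (-74/(-57) + 24/(-3))*133 = -69 + (-74*(-1/57) + 24*(-⅓))*133 = -69 + (74/57 - 8)*133 = -69 - 382/57*133 = -69 - 2674/3 = -2881/3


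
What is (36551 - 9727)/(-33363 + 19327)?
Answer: -6706/3509 ≈ -1.9111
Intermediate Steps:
(36551 - 9727)/(-33363 + 19327) = 26824/(-14036) = 26824*(-1/14036) = -6706/3509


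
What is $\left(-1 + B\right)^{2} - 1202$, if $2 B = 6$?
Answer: $-1198$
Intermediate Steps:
$B = 3$ ($B = \frac{1}{2} \cdot 6 = 3$)
$\left(-1 + B\right)^{2} - 1202 = \left(-1 + 3\right)^{2} - 1202 = 2^{2} - 1202 = 4 - 1202 = -1198$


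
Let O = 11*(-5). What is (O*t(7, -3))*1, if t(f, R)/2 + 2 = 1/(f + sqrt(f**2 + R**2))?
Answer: 2750/9 - 110*sqrt(58)/9 ≈ 212.47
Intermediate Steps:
t(f, R) = -4 + 2/(f + sqrt(R**2 + f**2)) (t(f, R) = -4 + 2/(f + sqrt(f**2 + R**2)) = -4 + 2/(f + sqrt(R**2 + f**2)))
O = -55
(O*t(7, -3))*1 = -110*(1 - 2*7 - 2*sqrt((-3)**2 + 7**2))/(7 + sqrt((-3)**2 + 7**2))*1 = -110*(1 - 14 - 2*sqrt(9 + 49))/(7 + sqrt(9 + 49))*1 = -110*(1 - 14 - 2*sqrt(58))/(7 + sqrt(58))*1 = -110*(-13 - 2*sqrt(58))/(7 + sqrt(58))*1 = -110*(-13 - 2*sqrt(58))/(7 + sqrt(58))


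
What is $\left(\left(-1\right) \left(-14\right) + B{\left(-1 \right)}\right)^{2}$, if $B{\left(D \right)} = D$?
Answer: $169$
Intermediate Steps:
$\left(\left(-1\right) \left(-14\right) + B{\left(-1 \right)}\right)^{2} = \left(\left(-1\right) \left(-14\right) - 1\right)^{2} = \left(14 - 1\right)^{2} = 13^{2} = 169$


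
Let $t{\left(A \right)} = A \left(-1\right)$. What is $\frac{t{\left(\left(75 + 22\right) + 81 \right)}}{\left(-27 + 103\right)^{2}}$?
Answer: $- \frac{89}{2888} \approx -0.030817$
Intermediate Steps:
$t{\left(A \right)} = - A$
$\frac{t{\left(\left(75 + 22\right) + 81 \right)}}{\left(-27 + 103\right)^{2}} = \frac{\left(-1\right) \left(\left(75 + 22\right) + 81\right)}{\left(-27 + 103\right)^{2}} = \frac{\left(-1\right) \left(97 + 81\right)}{76^{2}} = \frac{\left(-1\right) 178}{5776} = \left(-178\right) \frac{1}{5776} = - \frac{89}{2888}$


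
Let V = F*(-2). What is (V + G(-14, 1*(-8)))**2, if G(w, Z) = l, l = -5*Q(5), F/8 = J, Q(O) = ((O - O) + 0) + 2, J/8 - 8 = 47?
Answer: 49702500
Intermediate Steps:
J = 440 (J = 64 + 8*47 = 64 + 376 = 440)
Q(O) = 2 (Q(O) = (0 + 0) + 2 = 0 + 2 = 2)
F = 3520 (F = 8*440 = 3520)
l = -10 (l = -5*2 = -10)
G(w, Z) = -10
V = -7040 (V = 3520*(-2) = -7040)
(V + G(-14, 1*(-8)))**2 = (-7040 - 10)**2 = (-7050)**2 = 49702500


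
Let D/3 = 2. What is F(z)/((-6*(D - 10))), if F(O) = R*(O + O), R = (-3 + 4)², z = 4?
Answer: ⅓ ≈ 0.33333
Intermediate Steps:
D = 6 (D = 3*2 = 6)
R = 1 (R = 1² = 1)
F(O) = 2*O (F(O) = 1*(O + O) = 1*(2*O) = 2*O)
F(z)/((-6*(D - 10))) = (2*4)/((-6*(6 - 10))) = 8/((-6*(-4))) = 8/24 = 8*(1/24) = ⅓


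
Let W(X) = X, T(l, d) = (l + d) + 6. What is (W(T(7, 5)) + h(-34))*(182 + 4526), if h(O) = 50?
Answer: 320144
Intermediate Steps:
T(l, d) = 6 + d + l (T(l, d) = (d + l) + 6 = 6 + d + l)
(W(T(7, 5)) + h(-34))*(182 + 4526) = ((6 + 5 + 7) + 50)*(182 + 4526) = (18 + 50)*4708 = 68*4708 = 320144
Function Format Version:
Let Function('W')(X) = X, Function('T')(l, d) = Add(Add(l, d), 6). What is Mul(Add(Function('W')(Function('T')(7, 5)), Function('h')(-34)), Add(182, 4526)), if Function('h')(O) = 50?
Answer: 320144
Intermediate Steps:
Function('T')(l, d) = Add(6, d, l) (Function('T')(l, d) = Add(Add(d, l), 6) = Add(6, d, l))
Mul(Add(Function('W')(Function('T')(7, 5)), Function('h')(-34)), Add(182, 4526)) = Mul(Add(Add(6, 5, 7), 50), Add(182, 4526)) = Mul(Add(18, 50), 4708) = Mul(68, 4708) = 320144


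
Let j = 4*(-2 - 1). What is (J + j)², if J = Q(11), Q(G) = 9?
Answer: 9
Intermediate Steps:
J = 9
j = -12 (j = 4*(-3) = -12)
(J + j)² = (9 - 12)² = (-3)² = 9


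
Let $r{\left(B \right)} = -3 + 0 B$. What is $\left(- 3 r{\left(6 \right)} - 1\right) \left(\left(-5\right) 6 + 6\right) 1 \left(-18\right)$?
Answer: $3456$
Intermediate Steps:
$r{\left(B \right)} = -3$ ($r{\left(B \right)} = -3 + 0 = -3$)
$\left(- 3 r{\left(6 \right)} - 1\right) \left(\left(-5\right) 6 + 6\right) 1 \left(-18\right) = \left(\left(-3\right) \left(-3\right) - 1\right) \left(\left(-5\right) 6 + 6\right) 1 \left(-18\right) = \left(9 - 1\right) \left(-30 + 6\right) \left(-18\right) = 8 \left(-24\right) \left(-18\right) = \left(-192\right) \left(-18\right) = 3456$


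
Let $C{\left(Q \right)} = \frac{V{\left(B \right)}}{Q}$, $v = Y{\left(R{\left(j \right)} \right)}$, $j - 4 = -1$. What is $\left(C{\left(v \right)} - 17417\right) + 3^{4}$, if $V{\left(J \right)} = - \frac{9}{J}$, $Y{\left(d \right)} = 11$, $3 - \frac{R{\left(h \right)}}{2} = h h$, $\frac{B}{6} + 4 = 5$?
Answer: $- \frac{381395}{22} \approx -17336.0$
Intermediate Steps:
$B = 6$ ($B = -24 + 6 \cdot 5 = -24 + 30 = 6$)
$j = 3$ ($j = 4 - 1 = 3$)
$R{\left(h \right)} = 6 - 2 h^{2}$ ($R{\left(h \right)} = 6 - 2 h h = 6 - 2 h^{2}$)
$v = 11$
$C{\left(Q \right)} = - \frac{3}{2 Q}$ ($C{\left(Q \right)} = \frac{\left(-9\right) \frac{1}{6}}{Q} = - \frac{3}{2 Q}$)
$\left(C{\left(v \right)} - 17417\right) + 3^{4} = \left(- \frac{3}{2 \cdot 11} - 17417\right) + 3^{4} = \left(\left(- \frac{3}{2}\right) \frac{1}{11} - 17417\right) + 81 = \left(- \frac{3}{22} - 17417\right) + 81 = - \frac{383177}{22} + 81 = - \frac{381395}{22}$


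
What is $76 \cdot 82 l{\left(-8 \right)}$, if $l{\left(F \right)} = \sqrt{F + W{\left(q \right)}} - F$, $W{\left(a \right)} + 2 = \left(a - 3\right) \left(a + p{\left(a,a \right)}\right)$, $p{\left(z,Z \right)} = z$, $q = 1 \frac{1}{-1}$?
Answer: $49856 + 6232 i \sqrt{2} \approx 49856.0 + 8813.4 i$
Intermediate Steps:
$q = -1$ ($q = 1 \left(-1\right) = -1$)
$W{\left(a \right)} = -2 + 2 a \left(-3 + a\right)$ ($W{\left(a \right)} = -2 + \left(a - 3\right) \left(a + a\right) = -2 + \left(-3 + a\right) 2 a = -2 + 2 a \left(-3 + a\right)$)
$l{\left(F \right)} = \sqrt{6 + F} - F$ ($l{\left(F \right)} = \sqrt{F - \left(-4 - 2\right)} - F = \sqrt{F + \left(-2 + 6 + 2 \cdot 1\right)} - F = \sqrt{F + \left(-2 + 6 + 2\right)} - F = \sqrt{F + 6} - F = \sqrt{6 + F} - F$)
$76 \cdot 82 l{\left(-8 \right)} = 76 \cdot 82 \left(\sqrt{6 - 8} - -8\right) = 6232 \left(\sqrt{-2} + 8\right) = 6232 \left(i \sqrt{2} + 8\right) = 6232 \left(8 + i \sqrt{2}\right) = 49856 + 6232 i \sqrt{2}$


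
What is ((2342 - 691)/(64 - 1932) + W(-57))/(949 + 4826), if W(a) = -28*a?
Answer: 2979677/10787700 ≈ 0.27621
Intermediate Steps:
((2342 - 691)/(64 - 1932) + W(-57))/(949 + 4826) = ((2342 - 691)/(64 - 1932) - 28*(-57))/(949 + 4826) = (1651/(-1868) + 1596)/5775 = (1651*(-1/1868) + 1596)*(1/5775) = (-1651/1868 + 1596)*(1/5775) = (2979677/1868)*(1/5775) = 2979677/10787700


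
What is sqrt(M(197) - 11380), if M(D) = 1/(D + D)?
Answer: 3*I*sqrt(196287254)/394 ≈ 106.68*I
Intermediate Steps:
M(D) = 1/(2*D)
sqrt(M(197) - 11380) = sqrt((1/2)/197 - 11380) = sqrt((1/2)*(1/197) - 11380) = sqrt(1/394 - 11380) = sqrt(-4483719/394) = 3*I*sqrt(196287254)/394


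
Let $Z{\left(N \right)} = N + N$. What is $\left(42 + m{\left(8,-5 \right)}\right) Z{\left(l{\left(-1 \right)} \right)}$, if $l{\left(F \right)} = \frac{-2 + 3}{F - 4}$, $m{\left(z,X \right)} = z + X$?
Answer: $-18$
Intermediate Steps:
$m{\left(z,X \right)} = X + z$
$l{\left(F \right)} = \frac{1}{-4 + F}$ ($l{\left(F \right)} = 1 \frac{1}{-4 + F} = \frac{1}{-4 + F}$)
$Z{\left(N \right)} = 2 N$
$\left(42 + m{\left(8,-5 \right)}\right) Z{\left(l{\left(-1 \right)} \right)} = \left(42 + \left(-5 + 8\right)\right) \frac{2}{-4 - 1} = \left(42 + 3\right) \frac{2}{-5} = 45 \cdot 2 \left(- \frac{1}{5}\right) = 45 \left(- \frac{2}{5}\right) = -18$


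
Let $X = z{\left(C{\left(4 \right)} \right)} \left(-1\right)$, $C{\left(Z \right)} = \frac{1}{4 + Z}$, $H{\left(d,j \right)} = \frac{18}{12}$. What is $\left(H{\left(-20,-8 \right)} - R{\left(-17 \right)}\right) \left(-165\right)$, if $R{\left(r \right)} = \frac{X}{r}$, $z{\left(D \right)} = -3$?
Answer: $- \frac{9405}{34} \approx -276.62$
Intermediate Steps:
$H{\left(d,j \right)} = \frac{3}{2}$ ($H{\left(d,j \right)} = 18 \cdot \frac{1}{12} = \frac{3}{2}$)
$X = 3$ ($X = \left(-3\right) \left(-1\right) = 3$)
$R{\left(r \right)} = \frac{3}{r}$
$\left(H{\left(-20,-8 \right)} - R{\left(-17 \right)}\right) \left(-165\right) = \left(\frac{3}{2} - \frac{3}{-17}\right) \left(-165\right) = \left(\frac{3}{2} - 3 \left(- \frac{1}{17}\right)\right) \left(-165\right) = \left(\frac{3}{2} - - \frac{3}{17}\right) \left(-165\right) = \left(\frac{3}{2} + \frac{3}{17}\right) \left(-165\right) = \frac{57}{34} \left(-165\right) = - \frac{9405}{34}$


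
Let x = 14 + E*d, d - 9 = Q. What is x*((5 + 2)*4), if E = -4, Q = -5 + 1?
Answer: -168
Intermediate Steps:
Q = -4
d = 5 (d = 9 - 4 = 5)
x = -6 (x = 14 - 4*5 = 14 - 20 = -6)
x*((5 + 2)*4) = -6*(5 + 2)*4 = -42*4 = -6*28 = -168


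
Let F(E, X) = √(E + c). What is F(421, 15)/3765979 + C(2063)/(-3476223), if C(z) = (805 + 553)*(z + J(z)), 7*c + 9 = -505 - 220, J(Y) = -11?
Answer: -103208/128749 + √15491/26361853 ≈ -0.80162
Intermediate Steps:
c = -734/7 (c = -9/7 + (-505 - 220)/7 = -9/7 + (⅐)*(-725) = -9/7 - 725/7 = -734/7 ≈ -104.86)
C(z) = -14938 + 1358*z (C(z) = (805 + 553)*(z - 11) = 1358*(-11 + z) = -14938 + 1358*z)
F(E, X) = √(-734/7 + E) (F(E, X) = √(E - 734/7) = √(-734/7 + E))
F(421, 15)/3765979 + C(2063)/(-3476223) = (√(-5138 + 49*421)/7)/3765979 + (-14938 + 1358*2063)/(-3476223) = (√(-5138 + 20629)/7)*(1/3765979) + (-14938 + 2801554)*(-1/3476223) = (√15491/7)*(1/3765979) + 2786616*(-1/3476223) = √15491/26361853 - 103208/128749 = -103208/128749 + √15491/26361853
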